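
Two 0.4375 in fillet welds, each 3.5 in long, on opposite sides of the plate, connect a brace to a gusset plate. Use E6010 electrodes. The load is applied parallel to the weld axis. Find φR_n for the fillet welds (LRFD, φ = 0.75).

φR_n ≈ 58.5 kips

E60XX → F_EXX = 60 ksi.
Effective throat t_e = 0.707 × 0.4375 = 0.3093 in.
Total length L = 7 in; A_we = 0.3093 × 7 = 2.165 in².
F_nw = 0.6 F_EXX = 0.6 × 60 = 36 ksi.
φR_n = 0.75 × 36 × 2.165 = 58.46 kips.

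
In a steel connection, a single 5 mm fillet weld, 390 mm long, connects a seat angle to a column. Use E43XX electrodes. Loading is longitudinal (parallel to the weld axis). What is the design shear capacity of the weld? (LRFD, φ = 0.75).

φR_n ≈ 267 kN

E43XX → F_EXX = 430 MPa.
Effective throat t_e = 0.707 × 5 = 3.535 mm.
Total length L = 390 mm; A_we = 3.535 × 390 = 1379 mm².
F_nw = 0.6 F_EXX = 0.6 × 430 = 258 MPa.
φR_n = 0.75 × 258 × 1379 × 10⁻³ = 266.8 kN.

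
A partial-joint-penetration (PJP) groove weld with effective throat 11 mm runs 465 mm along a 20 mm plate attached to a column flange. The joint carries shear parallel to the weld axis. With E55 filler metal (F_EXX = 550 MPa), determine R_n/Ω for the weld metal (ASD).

R_n/Ω ≈ 844 kN

Effective throat (given) t_e = 11 mm.
A_we = 11 × 465 = 5115 mm².
F_nw = 0.6 F_EXX = 330 MPa.
R_n/Ω = (330 × 5115) / 2.0 × 10⁻³ = 844 kN.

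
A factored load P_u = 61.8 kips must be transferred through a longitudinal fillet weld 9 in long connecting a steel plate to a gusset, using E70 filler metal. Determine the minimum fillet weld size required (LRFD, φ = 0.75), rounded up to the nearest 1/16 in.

w = 5/16 in

E70XX → F_EXX = 70 ksi.
Total weld length L = 9 in.
Required throat t_e = P_u / (φ × 0.6 F_EXX × L) = 61.8 / (0.75 × 0.6 × 70 × 9) = 0.218 in.
Required leg w = t_e / 0.707 = 0.3083 in → use 5/16 in.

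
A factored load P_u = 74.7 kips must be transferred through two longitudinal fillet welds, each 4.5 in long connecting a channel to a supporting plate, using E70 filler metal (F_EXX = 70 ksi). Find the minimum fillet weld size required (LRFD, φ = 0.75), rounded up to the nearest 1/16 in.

Total weld length L = 9 in.
Required throat t_e = P_u / (φ × 0.6 F_EXX × L) = 74.7 / (0.75 × 0.6 × 70 × 9) = 0.2635 in.
Required leg w = t_e / 0.707 = 0.3727 in → use 3/8 in.

w = 3/8 in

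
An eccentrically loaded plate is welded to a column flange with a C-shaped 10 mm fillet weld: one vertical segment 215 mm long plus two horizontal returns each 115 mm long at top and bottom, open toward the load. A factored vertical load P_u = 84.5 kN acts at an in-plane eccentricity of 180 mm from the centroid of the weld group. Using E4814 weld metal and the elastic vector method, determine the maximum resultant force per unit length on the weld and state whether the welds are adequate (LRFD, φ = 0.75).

f_max ≈ 644 N/mm; adequate

E48XX → F_EXX = 480 MPa.
Total weld length L_w = 445 mm. Treat welds as unit-width lines.
Centroid: x̄ = 2×115×57.5 / 445 = 29.72 mm from the vertical weld.
Polar moment about centroid: J = I_x + I_y = [215³/12 + 2×115×107.5²] + [215×29.72² + 2(115³/12 + 115×27.78²)] = 4107000 mm³.
Direct shear f_v = P/L_w = 84.5×10³ / 445 = 189.9 N/mm (vertical).
Torsion M = P·e = 84.5×10³ × 180 = 15210000 N·mm.
Critical point at (x, y) = (85.28, 107.5) from centroid. f_tx = M·y/J = 398.1 N/mm; f_ty = M·x/J = 315.8 N/mm.
Resultant f_max = √[f_tx² + (f_v + f_ty)²] = √[398.1² + (189.9 + 315.8)²] = 643.6 N/mm.
Capacity per unit length: φr_n = 0.75 × 0.6 × 480 × (0.707 × 10) = 1527 N/mm.
643.6 ≤ 1527 → adequate.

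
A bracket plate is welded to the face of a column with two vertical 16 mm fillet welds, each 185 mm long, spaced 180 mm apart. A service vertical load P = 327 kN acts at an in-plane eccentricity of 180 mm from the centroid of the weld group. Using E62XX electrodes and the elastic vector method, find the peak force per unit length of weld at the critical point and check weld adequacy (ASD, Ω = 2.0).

f_max ≈ 2570 N/mm; NOT adequate

E62XX → F_EXX = 620 MPa.
Total weld length L_w = 370 mm. Treat welds as unit-width lines.
Polar moment about centroid: J = 2[d³/12 + d(b/2)²] = 2[185³/12 + 185×90²] = 4052000 mm³.
Direct shear f_v = P/L_w = 327×10³ / 370 = 883.8 N/mm (vertical).
Torsion M = P·e = 327×10³ × 180 = 58860000 N·mm.
Critical point at (x, y) = (90, 92.5) from centroid. f_tx = M·y/J = 1344 N/mm; f_ty = M·x/J = 1307 N/mm.
Resultant f_max = √[f_tx² + (f_v + f_ty)²] = √[1344² + (883.8 + 1307)²] = 2570 N/mm.
Capacity per unit length: r_n/Ω = (1/2.0) × 0.6 × 620 × (0.707 × 16) = 2104 N/mm.
2570 > 2104 → NOT adequate.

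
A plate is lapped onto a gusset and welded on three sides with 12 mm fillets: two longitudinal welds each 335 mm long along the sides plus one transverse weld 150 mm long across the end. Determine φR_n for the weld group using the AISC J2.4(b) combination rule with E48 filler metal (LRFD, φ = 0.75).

φR_n ≈ 1500 kN

E48XX → F_EXX = 480 MPa.
t_e = 0.707 × 12 = 8.484 mm.
R_nwl = 0.6 × 480 × 8.484 × 670 × 10⁻³ = 1637 kN (longitudinal, 2 welds).
R_nwt = 0.6 × 480 × 8.484 × 150 × 10⁻³ = 366.5 kN (transverse, base value).
(i) R_nwl + R_nwt = 2004 kN; (ii) 0.85 R_nwl + 1.5 R_nwt = 1941 kN.
R_n = max = 2004 kN [governs: (i)]; φR_n = 1503 kN.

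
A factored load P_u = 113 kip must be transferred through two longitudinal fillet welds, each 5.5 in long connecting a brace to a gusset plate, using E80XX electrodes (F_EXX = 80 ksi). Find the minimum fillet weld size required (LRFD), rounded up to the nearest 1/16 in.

w = 7/16 in

Total weld length L = 11 in.
Required throat t_e = P_u / (φ × 0.6 F_EXX × L) = 113 / (0.75 × 0.6 × 80 × 11) = 0.2854 in.
Required leg w = t_e / 0.707 = 0.4036 in → use 7/16 in.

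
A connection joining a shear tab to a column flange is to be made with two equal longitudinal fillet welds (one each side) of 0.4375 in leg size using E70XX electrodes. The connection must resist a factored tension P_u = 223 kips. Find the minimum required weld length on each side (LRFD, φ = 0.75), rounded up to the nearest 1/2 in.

E70XX → F_EXX = 70 ksi.
Throat t_e = 0.707 × 0.4375 = 0.3093 in.
φr_n = 0.75 × 0.6 × 70 × 0.3093 = 9.743 kips/in.
L_req = P_u / φr_n = 223 / 9.743 = 22.89 in total.
Per side: 22.89 / 2 = 11.44 in.
Round up → use L = 11.5 in on each side.

L = 11.5 in on each side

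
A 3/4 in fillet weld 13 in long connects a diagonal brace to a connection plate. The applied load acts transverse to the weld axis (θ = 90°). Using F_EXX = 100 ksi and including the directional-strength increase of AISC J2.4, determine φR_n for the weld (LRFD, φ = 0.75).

t_e = 0.707 × 0.75 = 0.5302 in; A_we = 0.5302 × 13 = 6.893 in².
Directional factor: 1.0 + 0.5 sin^1.5(90°) = 1.5.
F_nw = 0.6 × 100 × 1.5 = 90 ksi.
φR_n = 0.75 × 90 × 6.893 = 465.3 kips.

φR_n ≈ 465 kips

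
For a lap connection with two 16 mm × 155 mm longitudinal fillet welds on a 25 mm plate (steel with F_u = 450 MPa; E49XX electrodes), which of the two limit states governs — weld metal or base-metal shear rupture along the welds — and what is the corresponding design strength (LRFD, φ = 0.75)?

E49XX → F_EXX = 490 MPa.
t_e = 0.707 × 16 = 11.31 mm; L = 310 mm.
Weld metal: φR_n = 0.75 × 0.6 × 490 × 11.31 × 310 × 10⁻³ = 773.2 kN.
Base metal (shear rupture): φR_n = 0.75 × 0.6 × 450 × 25 × 310 × 10⁻³ = 1569 kN.
Governing: weld metal.

φR_n ≈ 773 kN (weld metal governs)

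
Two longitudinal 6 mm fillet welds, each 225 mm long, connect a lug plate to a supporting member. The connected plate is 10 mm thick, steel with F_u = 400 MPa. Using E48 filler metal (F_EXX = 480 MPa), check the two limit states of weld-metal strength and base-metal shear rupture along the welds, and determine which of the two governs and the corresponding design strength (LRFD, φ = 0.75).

t_e = 0.707 × 6 = 4.242 mm; L = 450 mm.
Weld metal: φR_n = 0.75 × 0.6 × 480 × 4.242 × 450 × 10⁻³ = 412.3 kN.
Base metal (shear rupture): φR_n = 0.75 × 0.6 × 400 × 10 × 450 × 10⁻³ = 810 kN.
Governing: weld metal.

φR_n ≈ 412 kN (weld metal governs)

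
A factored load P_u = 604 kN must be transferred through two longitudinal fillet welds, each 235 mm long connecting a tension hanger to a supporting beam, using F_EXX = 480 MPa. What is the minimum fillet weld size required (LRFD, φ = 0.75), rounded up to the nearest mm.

Total weld length L = 470 mm.
Required throat t_e = P_u / (φ × 0.6 F_EXX × L) = 604 / (0.75 × 0.6 × 480 × 470 × 10⁻³) = 5.95 mm.
Required leg w = t_e / 0.707 = 8.415 mm → use 9 mm.

w = 9 mm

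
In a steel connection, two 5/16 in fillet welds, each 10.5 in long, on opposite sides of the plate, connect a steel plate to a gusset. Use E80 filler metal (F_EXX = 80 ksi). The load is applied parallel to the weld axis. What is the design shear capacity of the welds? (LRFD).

φR_n ≈ 167 kip

Effective throat t_e = 0.707 × 0.3125 = 0.2209 in.
Total length L = 21 in; A_we = 0.2209 × 21 = 4.64 in².
F_nw = 0.6 F_EXX = 0.6 × 80 = 48 ksi.
φR_n = 0.75 × 48 × 4.64 = 167 kip.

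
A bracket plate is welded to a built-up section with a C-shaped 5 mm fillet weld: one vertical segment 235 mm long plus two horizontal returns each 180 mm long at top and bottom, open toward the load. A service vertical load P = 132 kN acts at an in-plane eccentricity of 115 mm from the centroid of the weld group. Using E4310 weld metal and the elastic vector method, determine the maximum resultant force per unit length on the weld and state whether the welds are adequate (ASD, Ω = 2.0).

E43XX → F_EXX = 430 MPa.
Total weld length L_w = 595 mm. Treat welds as unit-width lines.
Centroid: x̄ = 2×180×90 / 595 = 54.45 mm from the vertical weld.
Polar moment about centroid: J = I_x + I_y = [235³/12 + 2×180×117.5²] + [235×54.45² + 2(180³/12 + 180×35.55²)] = 8175000 mm³.
Direct shear f_v = P/L_w = 132×10³ / 595 = 221.8 N/mm (vertical).
Torsion M = P·e = 132×10³ × 115 = 15180000 N·mm.
Critical point at (x, y) = (125.5, 117.5) from centroid. f_tx = M·y/J = 218.2 N/mm; f_ty = M·x/J = 233.1 N/mm.
Resultant f_max = √[f_tx² + (f_v + f_ty)²] = √[218.2² + (221.8 + 233.1)²] = 504.6 N/mm.
Capacity per unit length: r_n/Ω = (1/2.0) × 0.6 × 430 × (0.707 × 5) = 456 N/mm.
504.6 > 456 → NOT adequate.

f_max ≈ 505 N/mm; NOT adequate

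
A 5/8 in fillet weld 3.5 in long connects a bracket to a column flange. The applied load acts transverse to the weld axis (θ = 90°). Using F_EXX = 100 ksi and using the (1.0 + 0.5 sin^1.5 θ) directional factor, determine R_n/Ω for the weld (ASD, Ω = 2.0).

R_n/Ω ≈ 69.6 kips

t_e = 0.707 × 0.625 = 0.4419 in; A_we = 0.4419 × 3.5 = 1.547 in².
Directional factor: 1.0 + 0.5 sin^1.5(90°) = 1.5.
F_nw = 0.6 × 100 × 1.5 = 90 ksi.
R_n/Ω = (90 × 1.547) / 2.0 = 69.6 kips.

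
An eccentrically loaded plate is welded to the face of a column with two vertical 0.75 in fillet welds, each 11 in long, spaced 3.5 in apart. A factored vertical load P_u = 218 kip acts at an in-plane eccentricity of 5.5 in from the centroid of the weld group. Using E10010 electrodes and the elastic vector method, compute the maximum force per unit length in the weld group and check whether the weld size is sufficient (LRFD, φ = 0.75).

E100XX → F_EXX = 100 ksi.
Total weld length L_w = 22 in. Treat welds as unit-width lines.
Polar moment about centroid: J = 2[d³/12 + d(b/2)²] = 2[11³/12 + 11×1.75²] = 289.2 in³.
Direct shear f_v = P/L_w = 218 / 22 = 9.909 kip/in (vertical).
Torsion M = P·e = 218 × 5.5 = 1199 kip·in.
Critical point at (x, y) = (1.75, 5.5) from centroid. f_tx = M·y/J = 22.8 kip/in; f_ty = M·x/J = 7.255 kip/in.
Resultant f_max = √[f_tx² + (f_v + f_ty)²] = √[22.8² + (9.909 + 7.255)²] = 28.54 kip/in.
Capacity per unit length: φr_n = 0.75 × 0.6 × 100 × (0.707 × 0.75) = 23.86 kip/in.
28.54 > 23.86 → NOT adequate.

f_max ≈ 28.5 kip/in; NOT adequate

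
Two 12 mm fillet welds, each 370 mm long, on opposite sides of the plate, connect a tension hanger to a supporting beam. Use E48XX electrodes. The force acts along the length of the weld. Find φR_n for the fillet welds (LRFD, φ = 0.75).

E48XX → F_EXX = 480 MPa.
Effective throat t_e = 0.707 × 12 = 8.484 mm.
Total length L = 740 mm; A_we = 8.484 × 740 = 6278 mm².
F_nw = 0.6 F_EXX = 0.6 × 480 = 288 MPa.
φR_n = 0.75 × 288 × 6278 × 10⁻³ = 1356 kN.

φR_n ≈ 1360 kN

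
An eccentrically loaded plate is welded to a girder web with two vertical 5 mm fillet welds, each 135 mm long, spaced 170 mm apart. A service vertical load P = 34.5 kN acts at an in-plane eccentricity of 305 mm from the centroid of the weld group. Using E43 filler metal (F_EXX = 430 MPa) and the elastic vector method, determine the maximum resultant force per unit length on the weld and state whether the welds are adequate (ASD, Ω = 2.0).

Total weld length L_w = 270 mm. Treat welds as unit-width lines.
Polar moment about centroid: J = 2[d³/12 + d(b/2)²] = 2[135³/12 + 135×85²] = 2361000 mm³.
Direct shear f_v = P/L_w = 34.5×10³ / 270 = 127.8 N/mm (vertical).
Torsion M = P·e = 34.5×10³ × 305 = 10522000 N·mm.
Critical point at (x, y) = (85, 67.5) from centroid. f_tx = M·y/J = 300.9 N/mm; f_ty = M·x/J = 378.9 N/mm.
Resultant f_max = √[f_tx² + (f_v + f_ty)²] = √[300.9² + (127.8 + 378.9)²] = 589.2 N/mm.
Capacity per unit length: r_n/Ω = (1/2.0) × 0.6 × 430 × (0.707 × 5) = 456 N/mm.
589.2 > 456 → NOT adequate.

f_max ≈ 589 N/mm; NOT adequate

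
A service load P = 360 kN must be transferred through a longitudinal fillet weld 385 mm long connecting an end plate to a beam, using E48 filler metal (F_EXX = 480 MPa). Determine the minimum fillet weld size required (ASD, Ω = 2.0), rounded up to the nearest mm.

Total weld length L = 385 mm.
Required throat t_e = P × Ω / (0.6 F_EXX × L) = 360 × 2.0 / (0.6 × 480 × 385 × 10⁻³) = 6.494 mm.
Required leg w = t_e / 0.707 = 9.185 mm → use 10 mm.

w = 10 mm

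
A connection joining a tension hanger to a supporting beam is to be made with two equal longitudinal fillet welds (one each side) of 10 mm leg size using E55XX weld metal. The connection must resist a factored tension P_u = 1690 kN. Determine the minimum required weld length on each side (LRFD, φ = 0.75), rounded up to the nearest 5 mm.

L = 485 mm on each side

E55XX → F_EXX = 550 MPa.
Throat t_e = 0.707 × 10 = 7.07 mm.
φr_n = 0.75 × 0.6 × 550 × 7.07 × 10⁻³ = 1.75 kN/mm.
L_req = P_u / φr_n = 1690 / 1.75 = 965.8 mm total.
Per side: 965.8 / 2 = 482.9 mm.
Round up → use L = 485 mm on each side.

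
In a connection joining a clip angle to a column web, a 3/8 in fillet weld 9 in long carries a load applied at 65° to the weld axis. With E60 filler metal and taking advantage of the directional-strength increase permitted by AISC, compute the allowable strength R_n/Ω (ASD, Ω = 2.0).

R_n/Ω ≈ 61.5 kips

E60XX → F_EXX = 60 ksi.
t_e = 0.707 × 0.375 = 0.2651 in; A_we = 0.2651 × 9 = 2.386 in².
Directional factor: 1.0 + 0.5 sin^1.5(65°) = 1.431.
F_nw = 0.6 × 60 × 1.431 = 51.53 ksi.
R_n/Ω = (51.53 × 2.386) / 2.0 = 61.48 kips.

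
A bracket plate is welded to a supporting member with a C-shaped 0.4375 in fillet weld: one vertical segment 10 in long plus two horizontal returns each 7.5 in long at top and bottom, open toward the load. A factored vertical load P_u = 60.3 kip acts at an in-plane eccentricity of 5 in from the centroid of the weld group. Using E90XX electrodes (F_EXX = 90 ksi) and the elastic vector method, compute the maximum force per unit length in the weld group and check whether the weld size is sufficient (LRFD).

Total weld length L_w = 25 in. Treat welds as unit-width lines.
Centroid: x̄ = 2×7.5×3.75 / 25 = 2.25 in from the vertical weld.
Polar moment about centroid: J = I_x + I_y = [10³/12 + 2×7.5×5²] + [10×2.25² + 2(7.5³/12 + 7.5×1.5²)] = 613 in³.
Direct shear f_v = P/L_w = 60.3 / 25 = 2.412 kip/in (vertical).
Torsion M = P·e = 60.3 × 5 = 301.5 kip·in.
Critical point at (x, y) = (5.25, 5) from centroid. f_tx = M·y/J = 2.459 kip/in; f_ty = M·x/J = 2.582 kip/in.
Resultant f_max = √[f_tx² + (f_v + f_ty)²] = √[2.459² + (2.412 + 2.582)²] = 5.567 kip/in.
Capacity per unit length: φr_n = 0.75 × 0.6 × 90 × (0.707 × 0.4375) = 12.53 kip/in.
5.567 ≤ 12.53 → adequate.

f_max ≈ 5.57 kip/in; adequate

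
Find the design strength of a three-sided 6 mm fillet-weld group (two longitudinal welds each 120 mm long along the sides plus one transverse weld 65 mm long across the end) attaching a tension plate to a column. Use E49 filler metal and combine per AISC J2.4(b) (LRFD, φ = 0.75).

E49XX → F_EXX = 490 MPa.
t_e = 0.707 × 6 = 4.242 mm.
R_nwl = 0.6 × 490 × 4.242 × 240 × 10⁻³ = 299.3 kN (longitudinal, 2 welds).
R_nwt = 0.6 × 490 × 4.242 × 65 × 10⁻³ = 81.06 kN (transverse, base value).
(i) R_nwl + R_nwt = 380.4 kN; (ii) 0.85 R_nwl + 1.5 R_nwt = 376 kN.
R_n = max = 380.4 kN [governs: (i)]; φR_n = 285.3 kN.

φR_n ≈ 285 kN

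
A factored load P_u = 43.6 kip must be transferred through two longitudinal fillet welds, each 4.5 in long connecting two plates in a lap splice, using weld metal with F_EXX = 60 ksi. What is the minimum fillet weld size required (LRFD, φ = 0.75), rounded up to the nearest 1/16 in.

w = 5/16 in

Total weld length L = 9 in.
Required throat t_e = P_u / (φ × 0.6 F_EXX × L) = 43.6 / (0.75 × 0.6 × 60 × 9) = 0.1794 in.
Required leg w = t_e / 0.707 = 0.2538 in → use 5/16 in.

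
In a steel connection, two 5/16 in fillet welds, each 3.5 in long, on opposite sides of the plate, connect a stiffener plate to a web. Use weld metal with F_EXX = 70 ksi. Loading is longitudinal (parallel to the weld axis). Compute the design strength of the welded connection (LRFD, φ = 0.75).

Effective throat t_e = 0.707 × 0.3125 = 0.2209 in.
Total length L = 7 in; A_we = 0.2209 × 7 = 1.547 in².
F_nw = 0.6 F_EXX = 0.6 × 70 = 42 ksi.
φR_n = 0.75 × 42 × 1.547 = 48.72 kips.

φR_n ≈ 48.7 kips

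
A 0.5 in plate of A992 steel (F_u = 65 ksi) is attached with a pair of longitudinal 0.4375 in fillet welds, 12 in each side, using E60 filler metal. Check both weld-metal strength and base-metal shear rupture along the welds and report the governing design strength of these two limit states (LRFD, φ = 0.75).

E60XX → F_EXX = 60 ksi.
t_e = 0.707 × 0.4375 = 0.3093 in; L = 24 in.
Weld metal: φR_n = 0.75 × 0.6 × 60 × 0.3093 × 24 = 200.4 kip.
Base metal (shear rupture): φR_n = 0.75 × 0.6 × 65 × 0.5 × 24 = 351 kip.
Governing: weld metal.

φR_n ≈ 200 kip (weld metal governs)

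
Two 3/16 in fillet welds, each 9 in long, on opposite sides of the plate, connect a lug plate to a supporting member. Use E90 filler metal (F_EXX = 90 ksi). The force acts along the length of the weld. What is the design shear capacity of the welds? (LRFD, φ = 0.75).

φR_n ≈ 96.6 kips

Effective throat t_e = 0.707 × 0.1875 = 0.1326 in.
Total length L = 18 in; A_we = 0.1326 × 18 = 2.386 in².
F_nw = 0.6 F_EXX = 0.6 × 90 = 54 ksi.
φR_n = 0.75 × 54 × 2.386 = 96.64 kips.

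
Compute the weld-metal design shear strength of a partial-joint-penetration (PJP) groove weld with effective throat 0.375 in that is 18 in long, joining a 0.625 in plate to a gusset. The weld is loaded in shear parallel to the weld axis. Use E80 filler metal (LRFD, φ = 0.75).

E80XX → F_EXX = 80 ksi.
Effective throat (given) t_e = 0.375 in.
A_we = 0.375 × 18 = 6.75 in².
F_nw = 0.6 F_EXX = 48 ksi.
φR_n = 0.75 × 48 × 6.75 = 243 kips.

φR_n ≈ 243 kips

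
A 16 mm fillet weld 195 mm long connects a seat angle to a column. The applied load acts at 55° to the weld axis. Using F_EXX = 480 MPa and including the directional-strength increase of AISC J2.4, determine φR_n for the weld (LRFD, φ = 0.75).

φR_n ≈ 653 kN

t_e = 0.707 × 16 = 11.31 mm; A_we = 11.31 × 195 = 2206 mm².
Directional factor: 1.0 + 0.5 sin^1.5(55°) = 1.371.
F_nw = 0.6 × 480 × 1.371 = 394.8 MPa.
φR_n = 0.75 × 394.8 × 2206 × 10⁻³ = 653.1 kN.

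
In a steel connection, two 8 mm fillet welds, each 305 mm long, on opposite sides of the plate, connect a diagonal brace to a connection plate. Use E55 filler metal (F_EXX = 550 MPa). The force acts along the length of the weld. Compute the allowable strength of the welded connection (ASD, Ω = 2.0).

Effective throat t_e = 0.707 × 8 = 5.656 mm.
Total length L = 610 mm; A_we = 5.656 × 610 = 3450 mm².
F_nw = 0.6 F_EXX = 0.6 × 550 = 330 MPa.
R_n = 330 × 3450 × 10⁻³ = 1139 kN; R_n/Ω = 1139/2.0 = 569.3 kN.

R_n/Ω ≈ 569 kN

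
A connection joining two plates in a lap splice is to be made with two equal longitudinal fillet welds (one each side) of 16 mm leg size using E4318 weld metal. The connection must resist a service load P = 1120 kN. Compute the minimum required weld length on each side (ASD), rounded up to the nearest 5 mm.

E43XX → F_EXX = 430 MPa.
Throat t_e = 0.707 × 16 = 11.31 mm.
r_n/Ω = (0.6 × 430 × 11.31) / 2.0 = 1459 N/mm = 1.459 kN/mm.
L_req = P / (r_n/Ω) = 1120 / 1.459 = 767.5 mm total.
Per side: 767.5 / 2 = 383.8 mm.
Round up → use L = 385 mm on each side.

L = 385 mm on each side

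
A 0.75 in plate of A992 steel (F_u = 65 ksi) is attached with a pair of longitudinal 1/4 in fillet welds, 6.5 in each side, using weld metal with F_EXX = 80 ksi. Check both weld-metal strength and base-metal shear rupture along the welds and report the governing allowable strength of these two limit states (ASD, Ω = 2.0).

R_n/Ω ≈ 55.1 kips (weld metal governs)

t_e = 0.707 × 0.25 = 0.1767 in; L = 13 in.
Weld metal: R_n/Ω = (1/2.0) × 0.6 × 80 × 0.1767 × 13 = 55.15 kips.
Base metal (shear rupture): R_n/Ω = (1/2.0) × 0.6 × 65 × 0.75 × 13 = 190.1 kips.
Governing: weld metal.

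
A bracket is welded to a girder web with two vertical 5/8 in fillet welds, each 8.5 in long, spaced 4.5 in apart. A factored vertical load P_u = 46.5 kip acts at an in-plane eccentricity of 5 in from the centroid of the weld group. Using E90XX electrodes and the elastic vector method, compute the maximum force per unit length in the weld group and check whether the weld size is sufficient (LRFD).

E90XX → F_EXX = 90 ksi.
Total weld length L_w = 17 in. Treat welds as unit-width lines.
Polar moment about centroid: J = 2[d³/12 + d(b/2)²] = 2[8.5³/12 + 8.5×2.25²] = 188.4 in³.
Direct shear f_v = P/L_w = 46.5 / 17 = 2.735 kip/in (vertical).
Torsion M = P·e = 46.5 × 5 = 232.5 kip·in.
Critical point at (x, y) = (2.25, 4.25) from centroid. f_tx = M·y/J = 5.244 kip/in; f_ty = M·x/J = 2.776 kip/in.
Resultant f_max = √[f_tx² + (f_v + f_ty)²] = √[5.244² + (2.735 + 2.776)²] = 7.608 kip/in.
Capacity per unit length: φr_n = 0.75 × 0.6 × 90 × (0.707 × 0.625) = 17.9 kip/in.
7.608 ≤ 17.9 → adequate.

f_max ≈ 7.61 kip/in; adequate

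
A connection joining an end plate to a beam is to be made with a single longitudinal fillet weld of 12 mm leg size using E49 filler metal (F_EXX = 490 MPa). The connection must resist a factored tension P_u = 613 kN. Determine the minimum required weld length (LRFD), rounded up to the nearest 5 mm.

L = 330 mm

Throat t_e = 0.707 × 12 = 8.484 mm.
φr_n = 0.75 × 0.6 × 490 × 8.484 × 10⁻³ = 1.871 kN/mm.
L_req = P_u / φr_n = 613 / 1.871 = 327.7 mm total.
Round up → use L = 330 mm.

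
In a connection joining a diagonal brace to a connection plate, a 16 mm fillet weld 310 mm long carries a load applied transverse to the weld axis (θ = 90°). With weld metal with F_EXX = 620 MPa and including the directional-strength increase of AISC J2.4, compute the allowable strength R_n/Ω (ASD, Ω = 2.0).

t_e = 0.707 × 16 = 11.31 mm; A_we = 11.31 × 310 = 3507 mm².
Directional factor: 1.0 + 0.5 sin^1.5(90°) = 1.5.
F_nw = 0.6 × 620 × 1.5 = 558 MPa.
R_n/Ω = (558 × 3507) / 2.0 × 10⁻³ = 978.4 kN.

R_n/Ω ≈ 978 kN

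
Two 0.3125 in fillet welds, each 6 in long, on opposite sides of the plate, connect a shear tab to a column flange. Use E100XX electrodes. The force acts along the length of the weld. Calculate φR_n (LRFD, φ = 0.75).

φR_n ≈ 119 kip

E100XX → F_EXX = 100 ksi.
Effective throat t_e = 0.707 × 0.3125 = 0.2209 in.
Total length L = 12 in; A_we = 0.2209 × 12 = 2.651 in².
F_nw = 0.6 F_EXX = 0.6 × 100 = 60 ksi.
φR_n = 0.75 × 60 × 2.651 = 119.3 kip.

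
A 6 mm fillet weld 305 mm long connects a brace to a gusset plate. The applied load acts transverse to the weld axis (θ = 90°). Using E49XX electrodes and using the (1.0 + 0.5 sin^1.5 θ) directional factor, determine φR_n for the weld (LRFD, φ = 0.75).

E49XX → F_EXX = 490 MPa.
t_e = 0.707 × 6 = 4.242 mm; A_we = 4.242 × 305 = 1294 mm².
Directional factor: 1.0 + 0.5 sin^1.5(90°) = 1.5.
F_nw = 0.6 × 490 × 1.5 = 441 MPa.
φR_n = 0.75 × 441 × 1294 × 10⁻³ = 427.9 kN.

φR_n ≈ 428 kN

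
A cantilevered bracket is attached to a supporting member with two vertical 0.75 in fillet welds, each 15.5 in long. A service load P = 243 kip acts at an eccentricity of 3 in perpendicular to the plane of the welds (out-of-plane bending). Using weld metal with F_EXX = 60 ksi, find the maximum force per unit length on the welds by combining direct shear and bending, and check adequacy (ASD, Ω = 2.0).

L_w = 2 × 15.5 = 31 in; section modulus (unit throat) S = 2 × L²/6 = 80.08 in².
Direct shear f_v = P/L_w = 243/31 = 7.839 kip/in.
Moment M = P × e = 243 × 3 = 729 kip·in; bending f_b = M/S = 9.103 kip/in.
f_max = √(f_v² + f_b²) = √(7.839² + 9.103²) = 12.01 kip/in.
r_n/Ω = (1/2.0) × 0.6 × 60 × (0.707 × 0.75) = 9.544 kip/in → NOT adequate.

f_max ≈ 12 kip/in; NOT adequate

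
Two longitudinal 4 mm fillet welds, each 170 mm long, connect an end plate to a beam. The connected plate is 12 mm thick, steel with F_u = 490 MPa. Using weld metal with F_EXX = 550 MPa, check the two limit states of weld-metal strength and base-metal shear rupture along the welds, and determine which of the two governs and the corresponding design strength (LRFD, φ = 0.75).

t_e = 0.707 × 4 = 2.828 mm; L = 340 mm.
Weld metal: φR_n = 0.75 × 0.6 × 550 × 2.828 × 340 × 10⁻³ = 238 kN.
Base metal (shear rupture): φR_n = 0.75 × 0.6 × 490 × 12 × 340 × 10⁻³ = 899.6 kN.
Governing: weld metal.

φR_n ≈ 238 kN (weld metal governs)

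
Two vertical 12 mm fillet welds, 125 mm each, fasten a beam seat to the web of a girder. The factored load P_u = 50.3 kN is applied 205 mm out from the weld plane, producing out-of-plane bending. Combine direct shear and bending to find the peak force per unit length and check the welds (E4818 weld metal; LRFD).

E48XX → F_EXX = 480 MPa.
L_w = 2 × 125 = 250 mm; section modulus (unit throat) S = 2 × L²/6 = 5208 mm².
Direct shear f_v = P/L_w = 50.3×10³/250 = 201.2 N/mm.
Moment M = P × e = 50.3×10³ × 205 = 10312000 N·mm; bending f_b = M/S = 1980 N/mm.
f_max = √(f_v² + f_b²) = √(201.2² + 1980²) = 1990 N/mm.
φr_n = 0.75 × 0.6 × 480 × (0.707 × 12) = 1833 N/mm → NOT adequate.

f_max ≈ 1990 N/mm; NOT adequate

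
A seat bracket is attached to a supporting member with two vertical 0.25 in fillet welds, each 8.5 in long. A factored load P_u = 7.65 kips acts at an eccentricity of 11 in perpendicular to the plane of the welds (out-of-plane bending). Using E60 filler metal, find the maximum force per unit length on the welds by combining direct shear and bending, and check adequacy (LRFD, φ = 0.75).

f_max ≈ 3.52 kip/in; adequate

E60XX → F_EXX = 60 ksi.
L_w = 2 × 8.5 = 17 in; section modulus (unit throat) S = 2 × L²/6 = 24.08 in².
Direct shear f_v = P/L_w = 7.65/17 = 0.45 kip/in.
Moment M = P × e = 7.65 × 11 = 84.15 kip·in; bending f_b = M/S = 3.494 kip/in.
f_max = √(f_v² + f_b²) = √(0.45² + 3.494²) = 3.523 kip/in.
φr_n = 0.75 × 0.6 × 60 × (0.707 × 0.25) = 4.772 kip/in → adequate.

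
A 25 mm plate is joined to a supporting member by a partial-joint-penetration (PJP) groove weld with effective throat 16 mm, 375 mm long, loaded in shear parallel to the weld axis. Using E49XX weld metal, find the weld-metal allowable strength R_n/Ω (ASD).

R_n/Ω ≈ 882 kN

E49XX → F_EXX = 490 MPa.
Effective throat (given) t_e = 16 mm.
A_we = 16 × 375 = 6000 mm².
F_nw = 0.6 F_EXX = 294 MPa.
R_n/Ω = (294 × 6000) / 2.0 × 10⁻³ = 882 kN.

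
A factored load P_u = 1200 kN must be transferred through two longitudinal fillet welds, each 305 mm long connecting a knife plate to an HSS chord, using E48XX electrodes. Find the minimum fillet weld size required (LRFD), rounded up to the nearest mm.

E48XX → F_EXX = 480 MPa.
Total weld length L = 610 mm.
Required throat t_e = P_u / (φ × 0.6 F_EXX × L) = 1200 / (0.75 × 0.6 × 480 × 610 × 10⁻³) = 9.107 mm.
Required leg w = t_e / 0.707 = 12.88 mm → use 13 mm.

w = 13 mm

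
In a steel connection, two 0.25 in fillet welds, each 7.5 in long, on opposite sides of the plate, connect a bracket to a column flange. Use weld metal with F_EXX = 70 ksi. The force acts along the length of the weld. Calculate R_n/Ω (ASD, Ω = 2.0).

R_n/Ω ≈ 55.7 kips

Effective throat t_e = 0.707 × 0.25 = 0.1767 in.
Total length L = 15 in; A_we = 0.1767 × 15 = 2.651 in².
F_nw = 0.6 F_EXX = 0.6 × 70 = 42 ksi.
R_n = 42 × 2.651 = 111.4 kips; R_n/Ω = 111.4/2.0 = 55.68 kips.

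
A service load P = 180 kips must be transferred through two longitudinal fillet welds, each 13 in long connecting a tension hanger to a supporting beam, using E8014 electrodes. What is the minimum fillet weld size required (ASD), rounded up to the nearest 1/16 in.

w = 7/16 in

E80XX → F_EXX = 80 ksi.
Total weld length L = 26 in.
Required throat t_e = P × Ω / (0.6 F_EXX × L) = 180 × 2.0 / (0.6 × 80 × 26) = 0.2885 in.
Required leg w = t_e / 0.707 = 0.408 in → use 7/16 in.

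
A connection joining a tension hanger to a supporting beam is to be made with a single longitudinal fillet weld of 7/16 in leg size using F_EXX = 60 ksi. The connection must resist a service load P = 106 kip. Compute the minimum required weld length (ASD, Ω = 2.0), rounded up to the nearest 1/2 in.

L = 19.5 in

Throat t_e = 0.707 × 0.4375 = 0.3093 in.
r_n/Ω = (0.6 × 60 × 0.3093) / 2.0 = 5.568 kip/in.
L_req = P / (r_n/Ω) = 106 / 5.568 = 19.04 in total.
Round up → use L = 19.5 in.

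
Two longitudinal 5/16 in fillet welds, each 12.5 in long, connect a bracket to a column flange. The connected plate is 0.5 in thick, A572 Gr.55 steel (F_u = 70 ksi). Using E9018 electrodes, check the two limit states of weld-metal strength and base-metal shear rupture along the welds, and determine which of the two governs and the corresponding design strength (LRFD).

E90XX → F_EXX = 90 ksi.
t_e = 0.707 × 0.3125 = 0.2209 in; L = 25 in.
Weld metal: φR_n = 0.75 × 0.6 × 90 × 0.2209 × 25 = 223.7 kips.
Base metal (shear rupture): φR_n = 0.75 × 0.6 × 70 × 0.5 × 25 = 393.8 kips.
Governing: weld metal.

φR_n ≈ 224 kips (weld metal governs)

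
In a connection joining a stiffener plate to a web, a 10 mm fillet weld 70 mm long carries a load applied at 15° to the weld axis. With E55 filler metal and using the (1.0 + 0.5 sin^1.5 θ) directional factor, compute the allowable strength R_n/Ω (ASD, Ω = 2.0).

E55XX → F_EXX = 550 MPa.
t_e = 0.707 × 10 = 7.07 mm; A_we = 7.07 × 70 = 494.9 mm².
Directional factor: 1.0 + 0.5 sin^1.5(15°) = 1.066.
F_nw = 0.6 × 550 × 1.066 = 351.7 MPa.
R_n/Ω = (351.7 × 494.9) / 2.0 × 10⁻³ = 87.03 kN.

R_n/Ω ≈ 87 kN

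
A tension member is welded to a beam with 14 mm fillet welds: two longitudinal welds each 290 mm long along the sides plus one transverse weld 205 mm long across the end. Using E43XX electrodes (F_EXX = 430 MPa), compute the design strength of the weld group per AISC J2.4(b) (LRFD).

φR_n ≈ 1530 kN

t_e = 0.707 × 14 = 9.898 mm.
R_nwl = 0.6 × 430 × 9.898 × 580 × 10⁻³ = 1481 kN (longitudinal, 2 welds).
R_nwt = 0.6 × 430 × 9.898 × 205 × 10⁻³ = 523.5 kN (transverse, base value).
(i) R_nwl + R_nwt = 2005 kN; (ii) 0.85 R_nwl + 1.5 R_nwt = 2044 kN.
R_n = max = 2044 kN [governs: (ii)]; φR_n = 1533 kN.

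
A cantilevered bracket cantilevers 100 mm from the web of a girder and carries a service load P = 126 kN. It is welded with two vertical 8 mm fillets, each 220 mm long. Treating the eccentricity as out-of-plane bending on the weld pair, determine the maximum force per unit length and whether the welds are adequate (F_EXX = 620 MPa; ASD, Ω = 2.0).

L_w = 2 × 220 = 440 mm; section modulus (unit throat) S = 2 × L²/6 = 16130 mm².
Direct shear f_v = P/L_w = 126×10³/440 = 286.4 N/mm.
Moment M = P × e = 126×10³ × 100 = 12600000 N·mm; bending f_b = M/S = 781 N/mm.
f_max = √(f_v² + f_b²) = √(286.4² + 781²) = 831.8 N/mm.
r_n/Ω = (1/2.0) × 0.6 × 620 × (0.707 × 8) = 1052 N/mm → adequate.

f_max ≈ 832 N/mm; adequate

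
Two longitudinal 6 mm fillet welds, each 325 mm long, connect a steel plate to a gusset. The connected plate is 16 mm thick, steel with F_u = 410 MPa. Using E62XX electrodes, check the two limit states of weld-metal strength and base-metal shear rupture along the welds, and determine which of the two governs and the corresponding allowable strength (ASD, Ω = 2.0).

E62XX → F_EXX = 620 MPa.
t_e = 0.707 × 6 = 4.242 mm; L = 650 mm.
Weld metal: R_n/Ω = (1/2.0) × 0.6 × 620 × 4.242 × 650 × 10⁻³ = 512.9 kN.
Base metal (shear rupture): R_n/Ω = (1/2.0) × 0.6 × 410 × 16 × 650 × 10⁻³ = 1279 kN.
Governing: weld metal.

R_n/Ω ≈ 513 kN (weld metal governs)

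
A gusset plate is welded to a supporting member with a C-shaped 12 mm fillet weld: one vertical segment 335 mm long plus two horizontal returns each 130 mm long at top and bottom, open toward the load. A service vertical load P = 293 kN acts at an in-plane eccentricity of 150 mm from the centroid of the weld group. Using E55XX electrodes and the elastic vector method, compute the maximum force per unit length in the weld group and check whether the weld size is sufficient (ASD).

E55XX → F_EXX = 550 MPa.
Total weld length L_w = 595 mm. Treat welds as unit-width lines.
Centroid: x̄ = 2×130×65 / 595 = 28.4 mm from the vertical weld.
Polar moment about centroid: J = I_x + I_y = [335³/12 + 2×130×167.5²] + [335×28.4² + 2(130³/12 + 130×36.6²)] = 11410000 mm³.
Direct shear f_v = P/L_w = 293×10³ / 595 = 492.4 N/mm (vertical).
Torsion M = P·e = 293×10³ × 150 = 43950000 N·mm.
Critical point at (x, y) = (101.6, 167.5) from centroid. f_tx = M·y/J = 645.1 N/mm; f_ty = M·x/J = 391.3 N/mm.
Resultant f_max = √[f_tx² + (f_v + f_ty)²] = √[645.1² + (492.4 + 391.3)²] = 1094 N/mm.
Capacity per unit length: r_n/Ω = (1/2.0) × 0.6 × 550 × (0.707 × 12) = 1400 N/mm.
1094 ≤ 1400 → adequate.

f_max ≈ 1090 N/mm; adequate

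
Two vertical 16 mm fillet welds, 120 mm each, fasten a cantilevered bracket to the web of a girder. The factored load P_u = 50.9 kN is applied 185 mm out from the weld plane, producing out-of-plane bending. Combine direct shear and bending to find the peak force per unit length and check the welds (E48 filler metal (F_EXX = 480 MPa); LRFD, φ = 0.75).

L_w = 2 × 120 = 240 mm; section modulus (unit throat) S = 2 × L²/6 = 4800 mm².
Direct shear f_v = P/L_w = 50.9×10³/240 = 212.1 N/mm.
Moment M = P × e = 50.9×10³ × 185 = 9416500 N·mm; bending f_b = M/S = 1962 N/mm.
f_max = √(f_v² + f_b²) = √(212.1² + 1962²) = 1973 N/mm.
φr_n = 0.75 × 0.6 × 480 × (0.707 × 16) = 2443 N/mm → adequate.

f_max ≈ 1970 N/mm; adequate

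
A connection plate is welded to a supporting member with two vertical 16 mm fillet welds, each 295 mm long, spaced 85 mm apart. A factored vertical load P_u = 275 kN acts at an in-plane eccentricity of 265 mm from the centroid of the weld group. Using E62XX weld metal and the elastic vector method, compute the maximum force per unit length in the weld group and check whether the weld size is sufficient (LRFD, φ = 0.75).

E62XX → F_EXX = 620 MPa.
Total weld length L_w = 590 mm. Treat welds as unit-width lines.
Polar moment about centroid: J = 2[d³/12 + d(b/2)²] = 2[295³/12 + 295×42.5²] = 5344000 mm³.
Direct shear f_v = P/L_w = 275×10³ / 590 = 466.1 N/mm (vertical).
Torsion M = P·e = 275×10³ × 265 = 72875000 N·mm.
Critical point at (x, y) = (42.5, 147.5) from centroid. f_tx = M·y/J = 2011 N/mm; f_ty = M·x/J = 579.5 N/mm.
Resultant f_max = √[f_tx² + (f_v + f_ty)²] = √[2011² + (466.1 + 579.5)²] = 2267 N/mm.
Capacity per unit length: φr_n = 0.75 × 0.6 × 620 × (0.707 × 16) = 3156 N/mm.
2267 ≤ 3156 → adequate.

f_max ≈ 2270 N/mm; adequate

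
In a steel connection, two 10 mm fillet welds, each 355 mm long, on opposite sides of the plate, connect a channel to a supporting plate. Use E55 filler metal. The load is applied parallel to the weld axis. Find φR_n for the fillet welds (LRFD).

E55XX → F_EXX = 550 MPa.
Effective throat t_e = 0.707 × 10 = 7.07 mm.
Total length L = 710 mm; A_we = 7.07 × 710 = 5020 mm².
F_nw = 0.6 F_EXX = 0.6 × 550 = 330 MPa.
φR_n = 0.75 × 330 × 5020 × 10⁻³ = 1242 kN.

φR_n ≈ 1240 kN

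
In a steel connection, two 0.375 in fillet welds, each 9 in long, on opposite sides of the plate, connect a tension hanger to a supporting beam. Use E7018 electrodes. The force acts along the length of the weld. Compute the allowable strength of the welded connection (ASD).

E70XX → F_EXX = 70 ksi.
Effective throat t_e = 0.707 × 0.375 = 0.2651 in.
Total length L = 18 in; A_we = 0.2651 × 18 = 4.772 in².
F_nw = 0.6 F_EXX = 0.6 × 70 = 42 ksi.
R_n = 42 × 4.772 = 200.4 kip; R_n/Ω = 200.4/2.0 = 100.2 kip.

R_n/Ω ≈ 100 kip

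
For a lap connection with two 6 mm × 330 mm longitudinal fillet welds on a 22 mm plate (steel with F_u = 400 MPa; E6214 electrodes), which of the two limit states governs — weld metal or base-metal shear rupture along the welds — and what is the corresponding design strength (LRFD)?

E62XX → F_EXX = 620 MPa.
t_e = 0.707 × 6 = 4.242 mm; L = 660 mm.
Weld metal: φR_n = 0.75 × 0.6 × 620 × 4.242 × 660 × 10⁻³ = 781.1 kN.
Base metal (shear rupture): φR_n = 0.75 × 0.6 × 400 × 22 × 660 × 10⁻³ = 2614 kN.
Governing: weld metal.

φR_n ≈ 781 kN (weld metal governs)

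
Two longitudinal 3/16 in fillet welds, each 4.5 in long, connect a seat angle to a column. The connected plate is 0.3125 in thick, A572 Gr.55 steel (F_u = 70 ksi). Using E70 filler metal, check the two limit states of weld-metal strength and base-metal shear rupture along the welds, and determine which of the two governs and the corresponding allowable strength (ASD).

E70XX → F_EXX = 70 ksi.
t_e = 0.707 × 0.1875 = 0.1326 in; L = 9 in.
Weld metal: R_n/Ω = (1/2.0) × 0.6 × 70 × 0.1326 × 9 = 25.05 kip.
Base metal (shear rupture): R_n/Ω = (1/2.0) × 0.6 × 70 × 0.3125 × 9 = 59.06 kip.
Governing: weld metal.

R_n/Ω ≈ 25.1 kip (weld metal governs)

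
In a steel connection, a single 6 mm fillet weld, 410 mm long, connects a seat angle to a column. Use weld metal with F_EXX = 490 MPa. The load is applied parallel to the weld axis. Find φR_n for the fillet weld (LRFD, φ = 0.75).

Effective throat t_e = 0.707 × 6 = 4.242 mm.
Total length L = 410 mm; A_we = 4.242 × 410 = 1739 mm².
F_nw = 0.6 F_EXX = 0.6 × 490 = 294 MPa.
φR_n = 0.75 × 294 × 1739 × 10⁻³ = 383.5 kN.

φR_n ≈ 383 kN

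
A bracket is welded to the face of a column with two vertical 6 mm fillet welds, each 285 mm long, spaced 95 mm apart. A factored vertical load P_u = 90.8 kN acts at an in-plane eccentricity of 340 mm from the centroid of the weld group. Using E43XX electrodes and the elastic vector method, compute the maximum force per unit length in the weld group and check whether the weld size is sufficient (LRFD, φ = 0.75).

E43XX → F_EXX = 430 MPa.
Total weld length L_w = 570 mm. Treat welds as unit-width lines.
Polar moment about centroid: J = 2[d³/12 + d(b/2)²] = 2[285³/12 + 285×47.5²] = 5144000 mm³.
Direct shear f_v = P/L_w = 90.8×10³ / 570 = 159.3 N/mm (vertical).
Torsion M = P·e = 90.8×10³ × 340 = 30872000 N·mm.
Critical point at (x, y) = (47.5, 142.5) from centroid. f_tx = M·y/J = 855.2 N/mm; f_ty = M·x/J = 285.1 N/mm.
Resultant f_max = √[f_tx² + (f_v + f_ty)²] = √[855.2² + (159.3 + 285.1)²] = 963.7 N/mm.
Capacity per unit length: φr_n = 0.75 × 0.6 × 430 × (0.707 × 6) = 820.8 N/mm.
963.7 > 820.8 → NOT adequate.

f_max ≈ 964 N/mm; NOT adequate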